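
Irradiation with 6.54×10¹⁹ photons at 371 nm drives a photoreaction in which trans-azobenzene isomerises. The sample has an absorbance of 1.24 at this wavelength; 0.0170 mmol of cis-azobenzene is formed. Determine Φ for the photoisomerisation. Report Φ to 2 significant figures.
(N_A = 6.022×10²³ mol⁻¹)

Product: 0.0170 mmol = 1.70×10⁻⁵ mol.
Moles of photons: 6.54×10¹⁹ / 6.022×10²³ = 1.086×10⁻⁴ mol.
Fraction absorbed: 1 − 10^(−1.24) = 0.9425.
Photons absorbed: 0.9425 × 1.086×10⁻⁴ = 1.024×10⁻⁴ mol.
Φ = 1.70×10⁻⁵ mol / 1.024×10⁻⁴ mol photons = 0.17.

Φ = 0.17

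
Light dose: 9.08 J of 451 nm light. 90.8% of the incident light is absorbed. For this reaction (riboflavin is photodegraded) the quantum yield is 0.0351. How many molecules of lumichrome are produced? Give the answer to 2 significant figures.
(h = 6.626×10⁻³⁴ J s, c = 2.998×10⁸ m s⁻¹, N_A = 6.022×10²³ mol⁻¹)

6.6×10¹⁷ molecules

Photon energy at 451 nm: hc/λ = (6.626×10⁻³⁴)(2.998×10⁸)/(451×10⁻⁹) = 4.405×10⁻¹⁹ J.
Photons incident: 9.08 / 4.405×10⁻¹⁹ = 2.061×10¹⁹, i.e. 2.061×10¹⁹/6.022×10²³ = 3.422×10⁻⁵ mol.
Photons absorbed: 0.908 × 3.422×10⁻⁵ = 3.107×10⁻⁵ mol.
Product: Φ × n_abs = 0.0351 × 3.107×10⁻⁵ = 1.091×10⁻⁶ mol.
As a count: 1.091×10⁻⁶ × 6.022×10²³ = 6.6×10¹⁷.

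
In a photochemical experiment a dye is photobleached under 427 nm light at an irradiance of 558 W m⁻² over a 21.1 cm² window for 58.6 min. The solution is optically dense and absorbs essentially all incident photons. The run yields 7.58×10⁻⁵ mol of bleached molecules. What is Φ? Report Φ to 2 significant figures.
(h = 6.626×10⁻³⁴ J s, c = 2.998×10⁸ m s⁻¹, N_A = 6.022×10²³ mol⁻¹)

Photon energy at 427 nm: hc/λ = (6.626×10⁻³⁴)(2.998×10⁸)/(427×10⁻⁹) = 4.652×10⁻¹⁹ J.
Energy delivered: (558 W m⁻²)(21.1×10⁻⁴ m²)(3516 s) = 4140 J.
Photons incident: 4140 / 4.652×10⁻¹⁹ = 8.899×10²¹, i.e. 8.899×10²¹/6.022×10²³ = 0.01478 mol.
Φ = 7.58×10⁻⁵ mol / 0.01478 mol photons = 0.0051.

Φ = 0.0051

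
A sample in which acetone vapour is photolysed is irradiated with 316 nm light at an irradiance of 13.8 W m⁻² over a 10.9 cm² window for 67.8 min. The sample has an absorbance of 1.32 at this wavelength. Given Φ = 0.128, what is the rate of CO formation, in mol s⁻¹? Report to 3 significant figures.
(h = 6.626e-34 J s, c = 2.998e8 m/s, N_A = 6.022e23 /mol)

Photon energy at 316 nm: hc/λ = (6.626e-34)(2.998e8)/(316e-9) = 6.286e-19 J.
Energy delivered: (13.8 W m⁻²)(10.9e-4 m²)(4068 s) = 61.19 J.
Photons incident: 61.19 / 6.286e-19 = 9.734e19, i.e. 9.734e19/6.022e23 = 1.616e-4 mol.
Fraction absorbed: 1 − 10^(−1.32) = 0.9521.
Photons absorbed: 0.9521 × 1.616e-4 = 1.539e-4 mol.
Product formed: 0.128 × 1.539e-4 = 1.970e-5 mol.
Rate: 1.970e-5 / 4068 s = 4.84e-9 mol s⁻¹.

4.84e-9 mol s⁻¹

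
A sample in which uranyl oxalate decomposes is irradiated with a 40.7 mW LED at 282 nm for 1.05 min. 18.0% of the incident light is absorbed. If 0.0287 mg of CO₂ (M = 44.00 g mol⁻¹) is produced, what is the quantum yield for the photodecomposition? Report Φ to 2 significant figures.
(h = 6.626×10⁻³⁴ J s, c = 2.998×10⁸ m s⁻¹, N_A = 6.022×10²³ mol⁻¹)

Product: 0.0287 mg / 44.00 g mol⁻¹ = 6.523×10⁻⁷ mol.
Photon energy at 282 nm: hc/λ = (6.626×10⁻³⁴)(2.998×10⁸)/(282×10⁻⁹) = 7.044×10⁻¹⁹ J.
Energy delivered: (40.7 mW)(63 s) = 2.564 J.
Photons incident: 2.564 / 7.044×10⁻¹⁹ = 3.640×10¹⁸, i.e. 3.640×10¹⁸/6.022×10²³ = 6.045×10⁻⁶ mol.
Photons absorbed: 0.180 × 6.045×10⁻⁶ = 1.088×10⁻⁶ mol.
Φ = 6.523×10⁻⁷ mol / 1.088×10⁻⁶ mol photons = 0.60.

Φ = 0.60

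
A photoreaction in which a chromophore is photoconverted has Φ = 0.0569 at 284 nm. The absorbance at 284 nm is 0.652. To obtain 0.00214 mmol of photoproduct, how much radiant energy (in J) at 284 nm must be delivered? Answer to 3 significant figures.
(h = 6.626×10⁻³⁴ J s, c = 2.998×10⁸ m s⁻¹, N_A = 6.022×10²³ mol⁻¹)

Product: 0.00214 mmol = 2.14×10⁻⁶ mol.
Photons that must be absorbed: 2.14×10⁻⁶ / 0.0569 = 3.761×10⁻⁵ mol.
Fraction absorbed: 1 − 10^(−0.652) = 0.7772.
Incident photons needed: 3.761×10⁻⁵ / 0.7772 = 4.839×10⁻⁵ mol.
Photon energy: hc/λ = 6.995×10⁻¹⁹ J; per mole, 4.212×10⁵ J mol⁻¹.
Energy required: 4.839×10⁻⁵ × 4.212×10⁵ = 20.4 J.

20.4 J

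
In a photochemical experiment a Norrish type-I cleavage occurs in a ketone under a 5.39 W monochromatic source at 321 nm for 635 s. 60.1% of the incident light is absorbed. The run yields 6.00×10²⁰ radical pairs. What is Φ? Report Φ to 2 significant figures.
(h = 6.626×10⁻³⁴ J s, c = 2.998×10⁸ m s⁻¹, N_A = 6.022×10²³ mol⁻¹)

Product: 6.00×10²⁰ / 6.022×10²³ = 9.963×10⁻⁴ mol.
Photon energy at 321 nm: hc/λ = (6.626×10⁻³⁴)(2.998×10⁸)/(321×10⁻⁹) = 6.188×10⁻¹⁹ J.
Energy delivered: (5.39 W)(635 s) = 3423 J.
Photons incident: 3423 / 6.188×10⁻¹⁹ = 5.532×10²¹, i.e. 5.532×10²¹/6.022×10²³ = 0.009186 mol.
Photons absorbed: 0.601 × 0.009186 = 0.005521 mol.
Φ = 9.963×10⁻⁴ mol / 0.005521 mol photons = 0.18.

Φ = 0.18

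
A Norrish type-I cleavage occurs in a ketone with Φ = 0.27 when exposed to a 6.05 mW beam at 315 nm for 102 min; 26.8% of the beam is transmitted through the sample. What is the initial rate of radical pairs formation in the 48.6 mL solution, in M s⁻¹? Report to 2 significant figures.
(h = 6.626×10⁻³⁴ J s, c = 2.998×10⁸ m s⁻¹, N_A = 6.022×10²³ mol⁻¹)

6.5×10⁻⁸ M s⁻¹

Photon energy at 315 nm: hc/λ = (6.626×10⁻³⁴)(2.998×10⁸)/(315×10⁻⁹) = 6.306×10⁻¹⁹ J.
Energy delivered: (6.05 mW)(6120 s) = 37.03 J.
Photons incident: 37.03 / 6.306×10⁻¹⁹ = 5.872×10¹⁹, i.e. 5.872×10¹⁹/6.022×10²³ = 9.751×10⁻⁵ mol.
Fraction absorbed: 1 − 26.8/100 = 0.7320.
Photons absorbed: 0.7320 × 9.751×10⁻⁵ = 7.138×10⁻⁵ mol.
Product formed: 0.27 × 7.138×10⁻⁵ = 1.927×10⁻⁵ mol.
Rate: 1.927×10⁻⁵ mol / (6120 s × 0.0486 L) = 6.5×10⁻⁸ M s⁻¹.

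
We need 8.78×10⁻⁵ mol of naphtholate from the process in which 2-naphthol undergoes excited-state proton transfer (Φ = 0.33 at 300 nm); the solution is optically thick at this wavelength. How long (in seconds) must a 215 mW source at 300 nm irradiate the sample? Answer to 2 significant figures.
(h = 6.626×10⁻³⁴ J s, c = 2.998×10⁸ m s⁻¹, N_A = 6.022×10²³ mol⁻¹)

t ≈ 490 s

Photons that must be absorbed: 8.78×10⁻⁵ / 0.33 = 2.661×10⁻⁴ mol.
Photon energy: hc/λ = 6.622×10⁻¹⁹ J; per mole, 3.988×10⁵ J mol⁻¹.
Energy required: 2.661×10⁻⁴ × 3.988×10⁵ = 106.1 J.
Time: 106.1 J / 0.215 W = 490 s.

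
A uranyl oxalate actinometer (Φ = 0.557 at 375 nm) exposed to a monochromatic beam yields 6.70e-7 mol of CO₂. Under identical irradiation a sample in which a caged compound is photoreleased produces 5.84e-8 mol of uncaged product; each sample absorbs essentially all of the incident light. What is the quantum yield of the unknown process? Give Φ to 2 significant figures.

Φ = 0.049

Photons absorbed by the actinometer: 6.70e-7 / 0.557 = 1.203e-6 mol.
Φ(unknown) = 5.84e-8 / 1.203e-6 = 0.049.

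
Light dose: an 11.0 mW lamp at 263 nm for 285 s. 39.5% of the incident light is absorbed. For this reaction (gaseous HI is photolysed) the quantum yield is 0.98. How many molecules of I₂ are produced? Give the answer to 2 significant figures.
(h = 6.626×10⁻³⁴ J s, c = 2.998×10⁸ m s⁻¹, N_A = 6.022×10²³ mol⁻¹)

1.6×10¹⁸ molecules

Photon energy at 263 nm: hc/λ = (6.626×10⁻³⁴)(2.998×10⁸)/(263×10⁻⁹) = 7.553×10⁻¹⁹ J.
Energy delivered: (11.0 mW)(285 s) = 3.135 J.
Photons incident: 3.135 / 7.553×10⁻¹⁹ = 4.151×10¹⁸, i.e. 4.151×10¹⁸/6.022×10²³ = 6.893×10⁻⁶ mol.
Photons absorbed: 0.395 × 6.893×10⁻⁶ = 2.723×10⁻⁶ mol.
Product: Φ × n_abs = 0.98 × 2.723×10⁻⁶ = 2.669×10⁻⁶ mol.
As a count: 2.669×10⁻⁶ × 6.022×10²³ = 1.6×10¹⁸.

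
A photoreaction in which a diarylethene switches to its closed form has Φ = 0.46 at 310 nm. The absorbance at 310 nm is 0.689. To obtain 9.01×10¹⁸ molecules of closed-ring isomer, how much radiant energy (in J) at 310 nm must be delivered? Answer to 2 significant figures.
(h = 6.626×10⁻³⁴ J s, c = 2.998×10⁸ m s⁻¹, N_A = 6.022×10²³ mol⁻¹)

16 J

Product: 9.01×10¹⁸ / 6.022×10²³ = 1.496×10⁻⁵ mol.
Photons that must be absorbed: 1.496×10⁻⁵ / 0.46 = 3.252×10⁻⁵ mol.
Fraction absorbed: 1 − 10^(−0.689) = 0.7954.
Incident photons needed: 3.252×10⁻⁵ / 0.7954 = 4.089×10⁻⁵ mol.
Photon energy: hc/λ = 6.408×10⁻¹⁹ J; per mole, 3.859×10⁵ J mol⁻¹.
Energy required: 4.089×10⁻⁵ × 3.859×10⁵ = 16 J.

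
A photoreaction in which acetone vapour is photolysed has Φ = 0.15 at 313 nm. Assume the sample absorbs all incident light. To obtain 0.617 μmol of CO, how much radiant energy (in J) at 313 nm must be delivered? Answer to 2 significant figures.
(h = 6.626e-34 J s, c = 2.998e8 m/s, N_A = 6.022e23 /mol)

Product: 0.617 μmol = 6.17e-7 mol.
Photons that must be absorbed: 6.17e-7 / 0.15 = 4.113e-6 mol.
Photon energy: hc/λ = 6.347e-19 J; per mole, 3.822e5 J mol⁻¹.
Energy required: 4.113e-6 × 3.822e5 = 1.6 J.

1.6 J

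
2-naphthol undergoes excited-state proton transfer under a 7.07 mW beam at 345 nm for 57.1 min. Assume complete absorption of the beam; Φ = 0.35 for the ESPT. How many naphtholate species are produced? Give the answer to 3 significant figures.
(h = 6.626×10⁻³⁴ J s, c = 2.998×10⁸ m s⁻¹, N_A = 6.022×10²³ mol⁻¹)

Photon energy at 345 nm: hc/λ = (6.626×10⁻³⁴)(2.998×10⁸)/(345×10⁻⁹) = 5.758×10⁻¹⁹ J.
Energy delivered: (7.07 mW)(3426 s) = 24.22 J.
Photons incident: 24.22 / 5.758×10⁻¹⁹ = 4.206×10¹⁹, i.e. 4.206×10¹⁹/6.022×10²³ = 6.984×10⁻⁵ mol.
Product: Φ × n_abs = 0.35 × 6.984×10⁻⁵ = 2.444×10⁻⁵ mol.
As a count: 2.444×10⁻⁵ × 6.022×10²³ = 1.47×10¹⁹.

1.47×10¹⁹ species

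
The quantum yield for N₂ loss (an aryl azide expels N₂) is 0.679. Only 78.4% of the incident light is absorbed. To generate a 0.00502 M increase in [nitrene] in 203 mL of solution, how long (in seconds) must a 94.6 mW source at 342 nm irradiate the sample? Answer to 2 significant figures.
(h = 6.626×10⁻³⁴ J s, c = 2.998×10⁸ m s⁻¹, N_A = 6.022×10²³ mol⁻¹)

Product: (0.00502 M)(0.203 L) = 0.001019 mol.
Photons that must be absorbed: 0.001019 / 0.679 = 0.001501 mol.
Incident photons needed: 0.001501 / 0.784 = 0.001915 mol.
Photon energy: hc/λ = 5.808×10⁻¹⁹ J; per mole, 3.498×10⁵ J mol⁻¹.
Energy required: 0.001915 × 3.498×10⁵ = 669.9 J.
Time: 669.9 J / 0.0946 W = 7100 s.

t ≈ 7100 s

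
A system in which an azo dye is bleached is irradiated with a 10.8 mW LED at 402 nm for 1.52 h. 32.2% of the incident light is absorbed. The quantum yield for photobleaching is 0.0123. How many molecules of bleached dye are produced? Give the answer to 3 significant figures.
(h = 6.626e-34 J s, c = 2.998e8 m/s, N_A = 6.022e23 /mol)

4.74e17 molecules

Photon energy at 402 nm: hc/λ = (6.626e-34)(2.998e8)/(402e-9) = 4.941e-19 J.
Energy delivered: (10.8 mW)(5472 s) = 59.10 J.
Photons incident: 59.10 / 4.941e-19 = 1.196e20, i.e. 1.196e20/6.022e23 = 1.986e-4 mol.
Photons absorbed: 0.322 × 1.986e-4 = 6.395e-5 mol.
Product: Φ × n_abs = 0.0123 × 6.395e-5 = 7.866e-7 mol.
As a count: 7.866e-7 × 6.022e23 = 4.74e17.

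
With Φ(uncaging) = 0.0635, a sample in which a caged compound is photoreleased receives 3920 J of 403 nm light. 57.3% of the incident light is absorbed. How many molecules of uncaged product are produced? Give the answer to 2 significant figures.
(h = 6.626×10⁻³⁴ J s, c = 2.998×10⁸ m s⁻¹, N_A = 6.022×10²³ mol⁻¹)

2.9×10²⁰ molecules

Photon energy at 403 nm: hc/λ = (6.626×10⁻³⁴)(2.998×10⁸)/(403×10⁻⁹) = 4.929×10⁻¹⁹ J.
Photons incident: 3920 / 4.929×10⁻¹⁹ = 7.953×10²¹, i.e. 7.953×10²¹/6.022×10²³ = 0.01321 mol.
Photons absorbed: 0.573 × 0.01321 = 0.007569 mol.
Product: Φ × n_abs = 0.0635 × 0.007569 = 4.806×10⁻⁴ mol.
As a count: 4.806×10⁻⁴ × 6.022×10²³ = 2.9×10²⁰.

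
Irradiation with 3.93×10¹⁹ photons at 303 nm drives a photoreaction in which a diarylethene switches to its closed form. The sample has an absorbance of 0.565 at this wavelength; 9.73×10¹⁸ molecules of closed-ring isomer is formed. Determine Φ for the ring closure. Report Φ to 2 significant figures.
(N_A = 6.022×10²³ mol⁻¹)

Product: 9.73×10¹⁸ / 6.022×10²³ = 1.616×10⁻⁵ mol.
Moles of photons: 3.93×10¹⁹ / 6.022×10²³ = 6.526×10⁻⁵ mol.
Fraction absorbed: 1 − 10^(−0.565) = 0.7277.
Photons absorbed: 0.7277 × 6.526×10⁻⁵ = 4.749×10⁻⁵ mol.
Φ = 1.616×10⁻⁵ mol / 4.749×10⁻⁵ mol photons = 0.34.

Φ = 0.34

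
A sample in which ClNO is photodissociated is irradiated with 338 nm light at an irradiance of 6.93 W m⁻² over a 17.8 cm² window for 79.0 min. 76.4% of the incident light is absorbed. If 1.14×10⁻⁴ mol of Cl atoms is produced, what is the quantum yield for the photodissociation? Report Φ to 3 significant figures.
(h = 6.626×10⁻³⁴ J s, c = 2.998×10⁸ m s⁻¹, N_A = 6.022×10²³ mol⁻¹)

Photon energy at 338 nm: hc/λ = (6.626×10⁻³⁴)(2.998×10⁸)/(338×10⁻⁹) = 5.877×10⁻¹⁹ J.
Energy delivered: (6.93 W m⁻²)(17.8×10⁻⁴ m²)(4740 s) = 58.47 J.
Photons incident: 58.47 / 5.877×10⁻¹⁹ = 9.949×10¹⁹, i.e. 9.949×10¹⁹/6.022×10²³ = 1.652×10⁻⁴ mol.
Photons absorbed: 0.764 × 1.652×10⁻⁴ = 1.262×10⁻⁴ mol.
Φ = 1.14×10⁻⁴ mol / 1.262×10⁻⁴ mol photons = 0.903.

Φ = 0.903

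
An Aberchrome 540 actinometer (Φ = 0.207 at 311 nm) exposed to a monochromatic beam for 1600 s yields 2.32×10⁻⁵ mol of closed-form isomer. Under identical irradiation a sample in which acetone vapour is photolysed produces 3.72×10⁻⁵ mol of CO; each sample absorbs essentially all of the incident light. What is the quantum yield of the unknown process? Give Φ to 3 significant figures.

Φ = 0.332

Photons absorbed by the actinometer: 2.32×10⁻⁵ / 0.207 = 1.121×10⁻⁴ mol.
Φ(unknown) = 3.72×10⁻⁵ / 1.121×10⁻⁴ = 0.332.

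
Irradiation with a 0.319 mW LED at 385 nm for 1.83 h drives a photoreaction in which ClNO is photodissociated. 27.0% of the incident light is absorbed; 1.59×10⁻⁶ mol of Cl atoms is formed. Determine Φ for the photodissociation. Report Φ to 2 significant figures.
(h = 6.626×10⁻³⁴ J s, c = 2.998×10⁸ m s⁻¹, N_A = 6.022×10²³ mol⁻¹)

Φ = 0.87

Photon energy at 385 nm: hc/λ = (6.626×10⁻³⁴)(2.998×10⁸)/(385×10⁻⁹) = 5.160×10⁻¹⁹ J.
Energy delivered: (0.319 mW)(6588 s) = 2.102 J.
Photons incident: 2.102 / 5.160×10⁻¹⁹ = 4.074×10¹⁸, i.e. 4.074×10¹⁸/6.022×10²³ = 6.765×10⁻⁶ mol.
Photons absorbed: 0.270 × 6.765×10⁻⁶ = 1.827×10⁻⁶ mol.
Φ = 1.59×10⁻⁶ mol / 1.827×10⁻⁶ mol photons = 0.87.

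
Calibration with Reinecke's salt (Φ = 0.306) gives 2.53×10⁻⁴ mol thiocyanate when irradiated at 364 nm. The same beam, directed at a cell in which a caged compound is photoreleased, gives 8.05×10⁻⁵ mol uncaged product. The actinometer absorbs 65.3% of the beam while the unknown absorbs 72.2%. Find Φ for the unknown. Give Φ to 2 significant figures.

Φ = 0.088

Photons absorbed by the actinometer: 2.53×10⁻⁴ / 0.306 = 8.268×10⁻⁴ mol.
Incident flux: 8.268×10⁻⁴ / 0.653 = 0.001266 einstein.
Absorbed by unknown: 0.722 × 0.001266 = 9.141×10⁻⁴ mol.
Φ(unknown) = 8.05×10⁻⁵ / 9.141×10⁻⁴ = 0.088.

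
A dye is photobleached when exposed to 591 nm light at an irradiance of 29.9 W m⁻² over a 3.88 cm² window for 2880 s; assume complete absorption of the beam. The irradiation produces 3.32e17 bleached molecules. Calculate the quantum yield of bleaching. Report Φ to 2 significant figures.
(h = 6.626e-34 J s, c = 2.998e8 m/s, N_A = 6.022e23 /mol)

Product: 3.32e17 / 6.022e23 = 5.513e-7 mol.
Photon energy at 591 nm: hc/λ = (6.626e-34)(2.998e8)/(591e-9) = 3.361e-19 J.
Energy delivered: (29.9 W m⁻²)(3.88e-4 m²)(2880 s) = 33.41 J.
Photons incident: 33.41 / 3.361e-19 = 9.940e19, i.e. 9.940e19/6.022e23 = 1.651e-4 mol.
Φ = 5.513e-7 mol / 1.651e-4 mol photons = 0.0033.

Φ = 0.0033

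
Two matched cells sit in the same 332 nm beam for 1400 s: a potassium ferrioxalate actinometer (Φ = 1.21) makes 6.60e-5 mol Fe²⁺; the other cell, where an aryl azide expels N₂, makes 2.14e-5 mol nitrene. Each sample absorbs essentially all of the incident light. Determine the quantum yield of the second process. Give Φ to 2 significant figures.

Photons absorbed by the actinometer: 6.60e-5 / 1.21 = 5.455e-5 mol.
Φ(unknown) = 2.14e-5 / 5.455e-5 = 0.39.

Φ = 0.39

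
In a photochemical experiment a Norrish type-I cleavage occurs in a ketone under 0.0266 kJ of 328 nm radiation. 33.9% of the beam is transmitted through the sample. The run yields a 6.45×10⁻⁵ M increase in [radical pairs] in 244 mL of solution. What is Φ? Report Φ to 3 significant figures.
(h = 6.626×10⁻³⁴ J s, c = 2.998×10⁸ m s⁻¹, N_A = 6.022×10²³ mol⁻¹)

Φ = 0.326

Product: (6.45×10⁻⁵ M)(0.244 L) = 1.574×10⁻⁵ mol.
Photon energy at 328 nm: hc/λ = (6.626×10⁻³⁴)(2.998×10⁸)/(328×10⁻⁹) = 6.056×10⁻¹⁹ J.
Incident energy: 0.0266 kJ = 26.6 J.
Photons incident: 26.6 / 6.056×10⁻¹⁹ = 4.392×10¹⁹, i.e. 4.392×10¹⁹/6.022×10²³ = 7.293×10⁻⁵ mol.
Fraction absorbed: 1 − 33.9/100 = 0.6610.
Photons absorbed: 0.6610 × 7.293×10⁻⁵ = 4.821×10⁻⁵ mol.
Φ = 1.574×10⁻⁵ mol / 4.821×10⁻⁵ mol photons = 0.326.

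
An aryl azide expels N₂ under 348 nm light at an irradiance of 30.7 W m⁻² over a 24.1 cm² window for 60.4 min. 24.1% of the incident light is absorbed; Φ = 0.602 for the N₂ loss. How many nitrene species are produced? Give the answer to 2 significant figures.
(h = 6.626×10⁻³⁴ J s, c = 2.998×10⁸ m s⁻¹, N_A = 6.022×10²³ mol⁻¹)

Photon energy at 348 nm: hc/λ = (6.626×10⁻³⁴)(2.998×10⁸)/(348×10⁻⁹) = 5.708×10⁻¹⁹ J.
Energy delivered: (30.7 W m⁻²)(24.1×10⁻⁴ m²)(3624 s) = 268.1 J.
Photons incident: 268.1 / 5.708×10⁻¹⁹ = 4.697×10²⁰, i.e. 4.697×10²⁰/6.022×10²³ = 7.800×10⁻⁴ mol.
Photons absorbed: 0.241 × 7.800×10⁻⁴ = 1.880×10⁻⁴ mol.
Product: Φ × n_abs = 0.602 × 1.880×10⁻⁴ = 1.132×10⁻⁴ mol.
As a count: 1.132×10⁻⁴ × 6.022×10²³ = 6.8×10¹⁹.

6.8×10¹⁹ species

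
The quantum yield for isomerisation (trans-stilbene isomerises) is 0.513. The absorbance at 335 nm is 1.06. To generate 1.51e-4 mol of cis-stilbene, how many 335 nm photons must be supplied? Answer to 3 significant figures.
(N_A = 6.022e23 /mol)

1.94e20 photons

Photons that must be absorbed: 1.51e-4 / 0.513 = 2.943e-4 mol.
Fraction absorbed: 1 − 10^(−1.06) = 0.9129.
Incident photons needed: 2.943e-4 / 0.9129 = 3.224e-4 mol.
Photon count: 3.224e-4 × 6.022e23 = 1.94e20.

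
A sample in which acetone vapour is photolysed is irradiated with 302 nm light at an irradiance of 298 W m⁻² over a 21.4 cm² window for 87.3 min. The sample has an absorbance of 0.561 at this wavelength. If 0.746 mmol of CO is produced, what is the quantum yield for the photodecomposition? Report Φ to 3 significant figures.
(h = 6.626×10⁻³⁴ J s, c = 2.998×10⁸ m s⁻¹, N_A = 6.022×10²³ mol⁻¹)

Φ = 0.122

Product: 0.746 mmol = 7.46×10⁻⁴ mol.
Photon energy at 302 nm: hc/λ = (6.626×10⁻³⁴)(2.998×10⁸)/(302×10⁻⁹) = 6.578×10⁻¹⁹ J.
Energy delivered: (298 W m⁻²)(21.4×10⁻⁴ m²)(5238 s) = 3340 J.
Photons incident: 3340 / 6.578×10⁻¹⁹ = 5.078×10²¹, i.e. 5.078×10²¹/6.022×10²³ = 0.008432 mol.
Fraction absorbed: 1 − 10^(−0.561) = 0.7252.
Photons absorbed: 0.7252 × 0.008432 = 0.006115 mol.
Φ = 7.46×10⁻⁴ mol / 0.006115 mol photons = 0.122.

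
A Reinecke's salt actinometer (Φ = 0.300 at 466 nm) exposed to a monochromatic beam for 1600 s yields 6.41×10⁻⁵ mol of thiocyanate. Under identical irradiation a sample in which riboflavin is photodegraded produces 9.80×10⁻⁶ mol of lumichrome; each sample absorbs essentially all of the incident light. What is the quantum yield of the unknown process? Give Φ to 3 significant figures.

Φ = 0.0459

Photons absorbed by the actinometer: 6.41×10⁻⁵ / 0.300 = 2.137×10⁻⁴ mol.
Φ(unknown) = 9.80×10⁻⁶ / 2.137×10⁻⁴ = 0.0459.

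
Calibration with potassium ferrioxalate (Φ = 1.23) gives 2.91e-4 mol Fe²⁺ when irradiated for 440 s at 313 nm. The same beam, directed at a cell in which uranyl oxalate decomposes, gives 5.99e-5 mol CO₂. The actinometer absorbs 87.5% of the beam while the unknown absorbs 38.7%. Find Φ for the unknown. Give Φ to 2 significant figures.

Photons absorbed by the actinometer: 2.91e-4 / 1.23 = 2.366e-4 mol.
Incident flux: 2.366e-4 / 0.875 = 2.704e-4 einstein.
Absorbed by unknown: 0.387 × 2.704e-4 = 1.046e-4 mol.
Φ(unknown) = 5.99e-5 / 1.046e-4 = 0.57.

Φ = 0.57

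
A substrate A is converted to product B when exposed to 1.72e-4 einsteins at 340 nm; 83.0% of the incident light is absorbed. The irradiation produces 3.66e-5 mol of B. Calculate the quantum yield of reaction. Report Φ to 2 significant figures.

Φ = 0.26

Photons absorbed: 0.830 × 1.72e-4 = 1.428e-4 mol.
Φ = 3.66e-5 mol / 1.428e-4 mol photons = 0.26.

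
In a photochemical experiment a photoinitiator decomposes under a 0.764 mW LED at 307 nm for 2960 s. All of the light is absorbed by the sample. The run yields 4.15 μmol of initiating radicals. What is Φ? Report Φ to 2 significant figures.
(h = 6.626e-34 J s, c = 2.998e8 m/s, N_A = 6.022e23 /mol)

Φ = 0.72

Product: 4.15 μmol = 4.15e-6 mol.
Photon energy at 307 nm: hc/λ = (6.626e-34)(2.998e8)/(307e-9) = 6.471e-19 J.
Energy delivered: (0.764 mW)(2960 s) = 2.261 J.
Photons incident: 2.261 / 6.471e-19 = 3.494e18, i.e. 3.494e18/6.022e23 = 5.802e-6 mol.
Φ = 4.15e-6 mol / 5.802e-6 mol photons = 0.72.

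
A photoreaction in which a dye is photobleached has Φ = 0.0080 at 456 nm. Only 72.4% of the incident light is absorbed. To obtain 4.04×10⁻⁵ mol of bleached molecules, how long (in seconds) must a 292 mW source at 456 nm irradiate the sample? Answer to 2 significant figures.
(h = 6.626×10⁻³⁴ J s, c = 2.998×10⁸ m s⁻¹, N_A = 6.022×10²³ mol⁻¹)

t ≈ 6300 s

Photons that must be absorbed: 4.04×10⁻⁵ / 0.0080 = 0.005050 mol.
Incident photons needed: 0.005050 / 0.724 = 0.006975 mol.
Photon energy: hc/λ = 4.356×10⁻¹⁹ J; per mole, 2.623×10⁵ J mol⁻¹.
Energy required: 0.006975 × 2.623×10⁵ = 1830 J.
Time: 1830 J / 0.292 W = 6300 s.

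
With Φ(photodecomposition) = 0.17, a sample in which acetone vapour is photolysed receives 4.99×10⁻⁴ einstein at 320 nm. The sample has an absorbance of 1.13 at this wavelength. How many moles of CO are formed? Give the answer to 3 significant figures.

Fraction absorbed: 1 − 10^(−1.13) = 0.9259.
Photons absorbed: 0.9259 × 4.99×10⁻⁴ = 4.620×10⁻⁴ mol.
Product: Φ × n_abs = 0.17 × 4.620×10⁻⁴ = 7.854×10⁻⁵ mol.

7.85×10⁻⁵ mol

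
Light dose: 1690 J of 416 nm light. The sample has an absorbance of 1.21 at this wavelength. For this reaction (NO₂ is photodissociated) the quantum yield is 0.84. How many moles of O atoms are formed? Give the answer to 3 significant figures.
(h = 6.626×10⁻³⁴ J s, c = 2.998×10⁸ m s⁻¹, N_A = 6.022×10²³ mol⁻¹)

Photon energy at 416 nm: hc/λ = (6.626×10⁻³⁴)(2.998×10⁸)/(416×10⁻⁹) = 4.775×10⁻¹⁹ J.
Photons incident: 1690 / 4.775×10⁻¹⁹ = 3.539×10²¹, i.e. 3.539×10²¹/6.022×10²³ = 0.005877 mol.
Fraction absorbed: 1 − 10^(−1.21) = 0.9383.
Photons absorbed: 0.9383 × 0.005877 = 0.005514 mol.
Product: Φ × n_abs = 0.84 × 0.005514 = 0.004632 mol.

0.00463 mol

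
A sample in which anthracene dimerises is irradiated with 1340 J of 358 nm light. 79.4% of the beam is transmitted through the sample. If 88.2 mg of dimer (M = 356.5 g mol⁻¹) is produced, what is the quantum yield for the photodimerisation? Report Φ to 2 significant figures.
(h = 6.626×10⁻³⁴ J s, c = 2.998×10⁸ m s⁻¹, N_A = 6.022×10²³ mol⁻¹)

Φ = 0.30

Product: 88.2 mg / 356.5 g mol⁻¹ = 2.474×10⁻⁴ mol.
Photon energy at 358 nm: hc/λ = (6.626×10⁻³⁴)(2.998×10⁸)/(358×10⁻⁹) = 5.549×10⁻¹⁹ J.
Photons incident: 1340 / 5.549×10⁻¹⁹ = 2.415×10²¹, i.e. 2.415×10²¹/6.022×10²³ = 0.004010 mol.
Fraction absorbed: 1 − 79.4/100 = 0.2060.
Photons absorbed: 0.2060 × 0.004010 = 8.261×10⁻⁴ mol.
Φ = 2.474×10⁻⁴ mol / 8.261×10⁻⁴ mol photons = 0.30.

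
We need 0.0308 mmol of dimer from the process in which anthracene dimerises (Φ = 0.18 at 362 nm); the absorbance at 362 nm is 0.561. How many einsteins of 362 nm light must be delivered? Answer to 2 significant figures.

Product: 0.0308 mmol = 3.08×10⁻⁵ mol.
Photons that must be absorbed: 3.08×10⁻⁵ / 0.18 = 1.711×10⁻⁴ mol.
Fraction absorbed: 1 − 10^(−0.561) = 0.7252.
Incident photons needed: 1.711×10⁻⁴ / 0.7252 = 2.359×10⁻⁴ mol.

2.4×10⁻⁴ einstein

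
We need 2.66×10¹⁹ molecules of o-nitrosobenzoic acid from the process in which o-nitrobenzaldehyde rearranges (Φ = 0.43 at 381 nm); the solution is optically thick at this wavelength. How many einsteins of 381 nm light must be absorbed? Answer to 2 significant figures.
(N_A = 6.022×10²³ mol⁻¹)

1.0×10⁻⁴ einstein

Product: 2.66×10¹⁹ / 6.022×10²³ = 4.417×10⁻⁵ mol.
Photons that must be absorbed: 4.417×10⁻⁵ / 0.43 = 1.027×10⁻⁴ mol.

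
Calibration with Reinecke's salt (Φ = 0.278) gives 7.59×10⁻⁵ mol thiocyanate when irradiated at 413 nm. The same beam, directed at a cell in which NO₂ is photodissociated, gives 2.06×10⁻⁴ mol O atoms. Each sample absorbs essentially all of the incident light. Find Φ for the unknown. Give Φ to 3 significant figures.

Photons absorbed by the actinometer: 7.59×10⁻⁵ / 0.278 = 2.730×10⁻⁴ mol.
Φ(unknown) = 2.06×10⁻⁴ / 2.730×10⁻⁴ = 0.755.

Φ = 0.755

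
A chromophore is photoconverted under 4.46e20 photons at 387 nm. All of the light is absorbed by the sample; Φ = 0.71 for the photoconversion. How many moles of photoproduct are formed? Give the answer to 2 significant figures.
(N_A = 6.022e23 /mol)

Moles of photons: 4.46e20 / 6.022e23 = 7.406e-4 mol.
Product: Φ × n_abs = 0.71 × 7.406e-4 = 5.258e-4 mol.

5.3e-4 mol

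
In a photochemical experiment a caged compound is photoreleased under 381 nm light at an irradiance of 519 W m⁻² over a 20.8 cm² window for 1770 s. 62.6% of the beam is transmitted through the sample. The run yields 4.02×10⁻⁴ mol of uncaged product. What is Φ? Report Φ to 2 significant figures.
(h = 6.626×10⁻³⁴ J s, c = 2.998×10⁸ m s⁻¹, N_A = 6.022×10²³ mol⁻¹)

Photon energy at 381 nm: hc/λ = (6.626×10⁻³⁴)(2.998×10⁸)/(381×10⁻⁹) = 5.214×10⁻¹⁹ J.
Energy delivered: (519 W m⁻²)(20.8×10⁻⁴ m²)(1770 s) = 1911 J.
Photons incident: 1911 / 5.214×10⁻¹⁹ = 3.665×10²¹, i.e. 3.665×10²¹/6.022×10²³ = 0.006086 mol.
Fraction absorbed: 1 − 62.6/100 = 0.3740.
Photons absorbed: 0.3740 × 0.006086 = 0.002276 mol.
Φ = 4.02×10⁻⁴ mol / 0.002276 mol photons = 0.18.

Φ = 0.18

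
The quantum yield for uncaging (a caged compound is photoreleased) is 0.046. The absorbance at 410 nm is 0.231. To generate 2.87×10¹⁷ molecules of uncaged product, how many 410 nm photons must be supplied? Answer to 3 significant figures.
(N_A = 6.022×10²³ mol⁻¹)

1.51×10¹⁹ photons

Product: 2.87×10¹⁷ / 6.022×10²³ = 4.766×10⁻⁷ mol.
Photons that must be absorbed: 4.766×10⁻⁷ / 0.046 = 1.036×10⁻⁵ mol.
Fraction absorbed: 1 − 10^(−0.231) = 0.4125.
Incident photons needed: 1.036×10⁻⁵ / 0.4125 = 2.512×10⁻⁵ mol.
Photon count: 2.512×10⁻⁵ × 6.022×10²³ = 1.51×10¹⁹.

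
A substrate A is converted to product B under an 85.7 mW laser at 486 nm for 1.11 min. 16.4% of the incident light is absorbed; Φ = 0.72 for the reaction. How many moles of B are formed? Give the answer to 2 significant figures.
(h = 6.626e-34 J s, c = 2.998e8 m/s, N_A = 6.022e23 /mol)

Photon energy at 486 nm: hc/λ = (6.626e-34)(2.998e8)/(486e-9) = 4.087e-19 J.
Energy delivered: (85.7 mW)(66.6 s) = 5.708 J.
Photons incident: 5.708 / 4.087e-19 = 1.397e19, i.e. 1.397e19/6.022e23 = 2.320e-5 mol.
Photons absorbed: 0.164 × 2.320e-5 = 3.805e-6 mol.
Product: Φ × n_abs = 0.72 × 3.805e-6 = 2.740e-6 mol.

2.7e-6 mol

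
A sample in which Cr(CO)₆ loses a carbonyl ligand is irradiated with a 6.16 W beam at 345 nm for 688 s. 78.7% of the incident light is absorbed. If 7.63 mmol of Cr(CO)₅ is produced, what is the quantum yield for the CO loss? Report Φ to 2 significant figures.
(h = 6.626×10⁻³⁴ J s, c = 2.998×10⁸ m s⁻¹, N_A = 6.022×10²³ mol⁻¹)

Φ = 0.79

Product: 7.63 mmol = 0.00763 mol.
Photon energy at 345 nm: hc/λ = (6.626×10⁻³⁴)(2.998×10⁸)/(345×10⁻⁹) = 5.758×10⁻¹⁹ J.
Energy delivered: (6.16 W)(688 s) = 4238 J.
Photons incident: 4238 / 5.758×10⁻¹⁹ = 7.360×10²¹, i.e. 7.360×10²¹/6.022×10²³ = 0.01222 mol.
Photons absorbed: 0.787 × 0.01222 = 0.009617 mol.
Φ = 0.00763 mol / 0.009617 mol photons = 0.79.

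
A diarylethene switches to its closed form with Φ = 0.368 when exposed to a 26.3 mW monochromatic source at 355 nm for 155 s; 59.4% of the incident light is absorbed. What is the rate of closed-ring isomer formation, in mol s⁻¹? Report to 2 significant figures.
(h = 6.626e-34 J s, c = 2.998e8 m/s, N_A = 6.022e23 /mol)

1.7e-8 mol s⁻¹

Photon energy at 355 nm: hc/λ = (6.626e-34)(2.998e8)/(355e-9) = 5.596e-19 J.
Energy delivered: (26.3 mW)(155 s) = 4.077 J.
Photons incident: 4.077 / 5.596e-19 = 7.286e18, i.e. 7.286e18/6.022e23 = 1.210e-5 mol.
Photons absorbed: 0.594 × 1.210e-5 = 7.187e-6 mol.
Product formed: 0.368 × 7.187e-6 = 2.645e-6 mol.
Rate: 2.645e-6 / 155 s = 1.7e-8 mol s⁻¹.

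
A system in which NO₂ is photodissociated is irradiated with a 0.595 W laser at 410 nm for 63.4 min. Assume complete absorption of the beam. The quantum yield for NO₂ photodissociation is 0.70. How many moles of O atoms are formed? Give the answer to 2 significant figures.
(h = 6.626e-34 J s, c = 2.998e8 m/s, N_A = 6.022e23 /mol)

0.0054 mol

Photon energy at 410 nm: hc/λ = (6.626e-34)(2.998e8)/(410e-9) = 4.845e-19 J.
Energy delivered: (0.595 W)(3804 s) = 2263 J.
Photons incident: 2263 / 4.845e-19 = 4.671e21, i.e. 4.671e21/6.022e23 = 0.007757 mol.
Product: Φ × n_abs = 0.70 × 0.007757 = 0.005430 mol.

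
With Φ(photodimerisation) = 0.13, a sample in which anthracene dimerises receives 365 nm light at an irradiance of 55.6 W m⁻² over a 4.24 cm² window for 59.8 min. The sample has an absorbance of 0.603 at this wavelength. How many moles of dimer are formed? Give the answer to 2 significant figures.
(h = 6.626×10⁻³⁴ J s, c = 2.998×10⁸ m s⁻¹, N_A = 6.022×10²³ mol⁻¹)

Photon energy at 365 nm: hc/λ = (6.626×10⁻³⁴)(2.998×10⁸)/(365×10⁻⁹) = 5.442×10⁻¹⁹ J.
Energy delivered: (55.6 W m⁻²)(4.24×10⁻⁴ m²)(3588 s) = 84.58 J.
Photons incident: 84.58 / 5.442×10⁻¹⁹ = 1.554×10²⁰, i.e. 1.554×10²⁰/6.022×10²³ = 2.581×10⁻⁴ mol.
Fraction absorbed: 1 − 10^(−0.603) = 0.7505.
Photons absorbed: 0.7505 × 2.581×10⁻⁴ = 1.937×10⁻⁴ mol.
Product: Φ × n_abs = 0.13 × 1.937×10⁻⁴ = 2.518×10⁻⁵ mol.

2.5×10⁻⁵ mol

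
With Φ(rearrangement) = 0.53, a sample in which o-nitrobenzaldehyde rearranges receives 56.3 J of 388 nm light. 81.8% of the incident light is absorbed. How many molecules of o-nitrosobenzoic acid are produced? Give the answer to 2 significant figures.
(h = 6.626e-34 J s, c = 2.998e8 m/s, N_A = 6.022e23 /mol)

4.8e19 molecules

Photon energy at 388 nm: hc/λ = (6.626e-34)(2.998e8)/(388e-9) = 5.120e-19 J.
Photons incident: 56.3 / 5.120e-19 = 1.100e20, i.e. 1.100e20/6.022e23 = 1.827e-4 mol.
Photons absorbed: 0.818 × 1.827e-4 = 1.494e-4 mol.
Product: Φ × n_abs = 0.53 × 1.494e-4 = 7.918e-5 mol.
As a count: 7.918e-5 × 6.022e23 = 4.8e19.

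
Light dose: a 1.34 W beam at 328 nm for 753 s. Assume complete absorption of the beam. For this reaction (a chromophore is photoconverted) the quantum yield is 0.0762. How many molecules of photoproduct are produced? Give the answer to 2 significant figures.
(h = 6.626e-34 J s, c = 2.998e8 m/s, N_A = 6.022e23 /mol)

Photon energy at 328 nm: hc/λ = (6.626e-34)(2.998e8)/(328e-9) = 6.056e-19 J.
Energy delivered: (1.34 W)(753 s) = 1009 J.
Photons incident: 1009 / 6.056e-19 = 1.666e21, i.e. 1.666e21/6.022e23 = 0.002767 mol.
Product: Φ × n_abs = 0.0762 × 0.002767 = 2.108e-4 mol.
As a count: 2.108e-4 × 6.022e23 = 1.3e20.

1.3e20 molecules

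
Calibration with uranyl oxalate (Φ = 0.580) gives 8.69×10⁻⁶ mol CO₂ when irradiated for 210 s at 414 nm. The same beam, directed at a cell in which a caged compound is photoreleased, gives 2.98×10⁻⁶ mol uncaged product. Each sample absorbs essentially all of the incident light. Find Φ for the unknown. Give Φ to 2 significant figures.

Photons absorbed by the actinometer: 8.69×10⁻⁶ / 0.580 = 1.498×10⁻⁵ mol.
Φ(unknown) = 2.98×10⁻⁶ / 1.498×10⁻⁵ = 0.20.

Φ = 0.20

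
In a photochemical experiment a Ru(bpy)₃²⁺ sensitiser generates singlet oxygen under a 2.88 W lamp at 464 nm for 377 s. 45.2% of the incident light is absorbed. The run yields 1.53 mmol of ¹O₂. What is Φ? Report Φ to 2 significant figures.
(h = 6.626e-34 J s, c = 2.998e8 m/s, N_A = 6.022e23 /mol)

Product: 1.53 mmol = 0.00153 mol.
Photon energy at 464 nm: hc/λ = (6.626e-34)(2.998e8)/(464e-9) = 4.281e-19 J.
Energy delivered: (2.88 W)(377 s) = 1086 J.
Photons incident: 1086 / 4.281e-19 = 2.537e21, i.e. 2.537e21/6.022e23 = 0.004213 mol.
Photons absorbed: 0.452 × 0.004213 = 0.001904 mol.
Φ = 0.00153 mol / 0.001904 mol photons = 0.80.

Φ = 0.80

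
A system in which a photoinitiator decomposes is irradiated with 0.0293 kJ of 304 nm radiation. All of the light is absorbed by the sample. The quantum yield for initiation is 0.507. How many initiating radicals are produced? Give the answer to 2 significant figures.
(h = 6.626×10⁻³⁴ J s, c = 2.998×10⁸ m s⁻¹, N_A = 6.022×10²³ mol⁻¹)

Photon energy at 304 nm: hc/λ = (6.626×10⁻³⁴)(2.998×10⁸)/(304×10⁻⁹) = 6.534×10⁻¹⁹ J.
Incident energy: 0.0293 kJ = 29.3 J.
Photons incident: 29.3 / 6.534×10⁻¹⁹ = 4.484×10¹⁹, i.e. 4.484×10¹⁹/6.022×10²³ = 7.446×10⁻⁵ mol.
Product: Φ × n_abs = 0.507 × 7.446×10⁻⁵ = 3.775×10⁻⁵ mol.
As a count: 3.775×10⁻⁵ × 6.022×10²³ = 2.3×10¹⁹.

2.3×10¹⁹ initiating radicals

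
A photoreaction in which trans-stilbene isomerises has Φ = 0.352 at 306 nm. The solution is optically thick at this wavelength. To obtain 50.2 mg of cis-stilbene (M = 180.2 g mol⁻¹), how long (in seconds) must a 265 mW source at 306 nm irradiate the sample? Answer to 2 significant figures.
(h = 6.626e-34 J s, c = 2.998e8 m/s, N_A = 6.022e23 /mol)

Product: 50.2 mg / 180.2 g mol⁻¹ = 2.786e-4 mol.
Photons that must be absorbed: 2.786e-4 / 0.352 = 7.915e-4 mol.
Photon energy: hc/λ = 6.492e-19 J; per mole, 3.909e5 J mol⁻¹.
Energy required: 7.915e-4 × 3.909e5 = 309.4 J.
Time: 309.4 J / 0.265 W = 1200 s.

t ≈ 1200 s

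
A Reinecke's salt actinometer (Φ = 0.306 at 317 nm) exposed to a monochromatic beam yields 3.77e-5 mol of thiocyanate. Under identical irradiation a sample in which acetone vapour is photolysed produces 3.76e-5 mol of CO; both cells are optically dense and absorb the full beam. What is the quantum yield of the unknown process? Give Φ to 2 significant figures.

Φ = 0.31

Photons absorbed by the actinometer: 3.77e-5 / 0.306 = 1.232e-4 mol.
Φ(unknown) = 3.76e-5 / 1.232e-4 = 0.31.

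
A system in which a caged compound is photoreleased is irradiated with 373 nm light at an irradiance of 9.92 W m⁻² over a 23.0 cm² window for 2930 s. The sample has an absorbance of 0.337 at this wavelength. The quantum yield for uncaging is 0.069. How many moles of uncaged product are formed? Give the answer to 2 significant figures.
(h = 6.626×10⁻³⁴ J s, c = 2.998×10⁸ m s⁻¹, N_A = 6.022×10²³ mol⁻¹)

Photon energy at 373 nm: hc/λ = (6.626×10⁻³⁴)(2.998×10⁸)/(373×10⁻⁹) = 5.326×10⁻¹⁹ J.
Energy delivered: (9.92 W m⁻²)(23.0×10⁻⁴ m²)(2930 s) = 66.85 J.
Photons incident: 66.85 / 5.326×10⁻¹⁹ = 1.255×10²⁰, i.e. 1.255×10²⁰/6.022×10²³ = 2.084×10⁻⁴ mol.
Fraction absorbed: 1 − 10^(−0.337) = 0.5397.
Photons absorbed: 0.5397 × 2.084×10⁻⁴ = 1.125×10⁻⁴ mol.
Product: Φ × n_abs = 0.069 × 1.125×10⁻⁴ = 7.763×10⁻⁶ mol.

7.8×10⁻⁶ mol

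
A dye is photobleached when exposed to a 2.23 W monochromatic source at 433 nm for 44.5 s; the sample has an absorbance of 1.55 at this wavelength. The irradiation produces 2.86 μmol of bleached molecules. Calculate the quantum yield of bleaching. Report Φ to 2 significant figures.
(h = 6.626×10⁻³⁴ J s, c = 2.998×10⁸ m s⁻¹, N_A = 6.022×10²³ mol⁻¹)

Φ = 0.0082

Product: 2.86 μmol = 2.86×10⁻⁶ mol.
Photon energy at 433 nm: hc/λ = (6.626×10⁻³⁴)(2.998×10⁸)/(433×10⁻⁹) = 4.588×10⁻¹⁹ J.
Energy delivered: (2.23 W)(44.5 s) = 99.24 J.
Photons incident: 99.24 / 4.588×10⁻¹⁹ = 2.163×10²⁰, i.e. 2.163×10²⁰/6.022×10²³ = 3.592×10⁻⁴ mol.
Fraction absorbed: 1 − 10^(−1.55) = 0.9718.
Photons absorbed: 0.9718 × 3.592×10⁻⁴ = 3.491×10⁻⁴ mol.
Φ = 2.86×10⁻⁶ mol / 3.491×10⁻⁴ mol photons = 0.0082.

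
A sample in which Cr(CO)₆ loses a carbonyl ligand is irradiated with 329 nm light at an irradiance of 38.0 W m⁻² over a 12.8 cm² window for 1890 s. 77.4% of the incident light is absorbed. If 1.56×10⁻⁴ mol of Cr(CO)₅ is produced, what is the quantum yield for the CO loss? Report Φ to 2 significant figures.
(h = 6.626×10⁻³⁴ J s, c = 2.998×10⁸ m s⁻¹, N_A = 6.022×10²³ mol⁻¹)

Φ = 0.80

Photon energy at 329 nm: hc/λ = (6.626×10⁻³⁴)(2.998×10⁸)/(329×10⁻⁹) = 6.038×10⁻¹⁹ J.
Energy delivered: (38.0 W m⁻²)(12.8×10⁻⁴ m²)(1890 s) = 91.93 J.
Photons incident: 91.93 / 6.038×10⁻¹⁹ = 1.523×10²⁰, i.e. 1.523×10²⁰/6.022×10²³ = 2.529×10⁻⁴ mol.
Photons absorbed: 0.774 × 2.529×10⁻⁴ = 1.957×10⁻⁴ mol.
Φ = 1.56×10⁻⁴ mol / 1.957×10⁻⁴ mol photons = 0.80.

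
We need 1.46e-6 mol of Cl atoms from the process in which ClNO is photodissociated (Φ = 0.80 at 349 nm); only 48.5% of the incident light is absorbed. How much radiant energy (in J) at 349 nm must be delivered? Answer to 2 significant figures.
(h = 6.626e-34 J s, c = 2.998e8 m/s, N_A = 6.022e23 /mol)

Photons that must be absorbed: 1.46e-6 / 0.80 = 1.825e-6 mol.
Incident photons needed: 1.825e-6 / 0.485 = 3.763e-6 mol.
Photon energy: hc/λ = 5.692e-19 J; per mole, 3.428e5 J mol⁻¹.
Energy required: 3.763e-6 × 3.428e5 = 1.3 J.

1.3 J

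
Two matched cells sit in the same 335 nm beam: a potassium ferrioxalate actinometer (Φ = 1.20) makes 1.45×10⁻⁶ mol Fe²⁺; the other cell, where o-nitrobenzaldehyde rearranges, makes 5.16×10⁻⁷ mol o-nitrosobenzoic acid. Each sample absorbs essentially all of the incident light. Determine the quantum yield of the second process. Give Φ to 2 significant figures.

Photons absorbed by the actinometer: 1.45×10⁻⁶ / 1.20 = 1.208×10⁻⁶ mol.
Φ(unknown) = 5.16×10⁻⁷ / 1.208×10⁻⁶ = 0.43.

Φ = 0.43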